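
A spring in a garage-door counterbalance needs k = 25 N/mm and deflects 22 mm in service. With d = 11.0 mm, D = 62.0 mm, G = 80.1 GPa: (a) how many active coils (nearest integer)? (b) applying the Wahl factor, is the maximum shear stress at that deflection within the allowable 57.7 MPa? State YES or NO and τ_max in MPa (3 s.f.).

(a) 25 coils; (b) NO, τ_max = 81.6 MPa

N_a = Gd⁴/(8D³k) = (80.1×10³)(11.0⁴)/(8·62.0³·25) = 24.6 → N_a = 25
Actual rate k = Gd⁴/(8D³·25) = 24.604 N/mm
Working load F = kδ = 24.604·22 = 541.28 N
C = 62.0/11.0 = 5.6364; K_W = (4C−1)/(4C−4)+0.615/C = 1.2709
τ_max = K_W·8FD/(πd³) = 1.2709·64.206 = 81.598 MPa
τ_max > 57.7 MPa → exceeds allowable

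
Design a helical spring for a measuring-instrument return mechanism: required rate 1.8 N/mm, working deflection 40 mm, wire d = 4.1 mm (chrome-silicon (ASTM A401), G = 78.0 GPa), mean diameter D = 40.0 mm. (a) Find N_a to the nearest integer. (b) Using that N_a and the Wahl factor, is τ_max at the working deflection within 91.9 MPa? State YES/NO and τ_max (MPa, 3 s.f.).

N_a = Gd⁴/(8D³k) = (78.0×10³)(4.1⁴)/(8·40.0³·1.8) = 23.92 → N_a = 24
Actual rate k = Gd⁴/(8D³·24) = 1.7937 N/mm
Working load F = kδ = 1.7937·40 = 71.748 N
C = 40.0/4.1 = 9.7561; K_W = (4C−1)/(4C−4)+0.615/C = 1.1487
τ_max = K_W·8FD/(πd³) = 1.1487·106.04 = 121.8 MPa
τ_max > 91.9 MPa → exceeds allowable

(a) 24 coils; (b) NO, τ_max = 122 MPa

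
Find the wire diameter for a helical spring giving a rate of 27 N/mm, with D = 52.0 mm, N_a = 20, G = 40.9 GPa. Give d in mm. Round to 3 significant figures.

d = (8D³N_a·k / G)^(1/4) = (8·52.0³·20·27 / (40.9×10³))^0.25
  = (14852)^0.25 = 11.0393 mm

11.0 mm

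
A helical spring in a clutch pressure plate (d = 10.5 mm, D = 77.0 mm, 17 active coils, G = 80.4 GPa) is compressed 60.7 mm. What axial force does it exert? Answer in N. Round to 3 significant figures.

955 N

k = Gd⁴/(8D³N_a) = (80.4×10³)(10.5⁴)/(8·77.0³·17) = 15.74 N/mm
F = k·δ = 15.74 × 60.7 = 955.41 N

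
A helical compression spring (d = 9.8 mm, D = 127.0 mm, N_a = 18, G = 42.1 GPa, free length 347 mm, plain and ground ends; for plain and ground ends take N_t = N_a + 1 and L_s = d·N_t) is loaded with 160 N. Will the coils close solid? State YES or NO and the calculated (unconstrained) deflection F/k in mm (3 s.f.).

k = Gd⁴/(8D³N_a) = (42.1×10³)(9.8⁴)/(8·127.0³·18) = 1.3165 N/mm
N_t = 19; L_s = 9.8·19 = 186.2 mm; δ_solid = L₀ − L_s = 347 − 186.2 = 160.8 mm
δ = F/k = 160/1.3165 = 121.54 mm
δ < δ_solid → spring does not go solid

NO, δ = 122 mm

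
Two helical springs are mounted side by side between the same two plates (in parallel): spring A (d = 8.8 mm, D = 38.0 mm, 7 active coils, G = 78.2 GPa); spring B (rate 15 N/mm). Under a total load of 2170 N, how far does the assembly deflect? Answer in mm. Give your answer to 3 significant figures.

12.9 mm

k_A = Gd⁴/(8D³N_a) = (78.2×10³)(8.8⁴)/(8·38.0³·7) = 152.62 N/mm
Parallel: k_eq = 152.62 + 15 = 167.62 N/mm
δ = F/k_eq = 2170/167.62 = 12.946 mm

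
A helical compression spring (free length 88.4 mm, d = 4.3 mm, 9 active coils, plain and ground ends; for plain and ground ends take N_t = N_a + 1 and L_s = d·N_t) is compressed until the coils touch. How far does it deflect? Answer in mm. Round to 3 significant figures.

N_t = 10; L_s = 4.3·10 = 43 mm
δ_solid = L₀ − L_s = 88.4 − 43 = 45.4 mm

45.4 mm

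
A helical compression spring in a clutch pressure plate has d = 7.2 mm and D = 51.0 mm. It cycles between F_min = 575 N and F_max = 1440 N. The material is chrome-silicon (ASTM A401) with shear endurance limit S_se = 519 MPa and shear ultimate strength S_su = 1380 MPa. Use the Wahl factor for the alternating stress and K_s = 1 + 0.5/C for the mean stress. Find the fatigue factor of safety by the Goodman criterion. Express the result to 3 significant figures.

1.61

C = D/d = 51.0/7.2 = 7.0833; K_W = (4C−1)/(4C−4)+0.615/C = 1.2101; K_s = 1+0.5/C = 1.0706
F_a = (F_max−F_min)/2 = 432.5 N; F_m = (F_max+F_min)/2 = 1007.5 N
τ_a = K_W·8F_aD/(πd³) = 1.2101 × 150.49 = 182.11 MPa
τ_m = K_s·8F_mD/(πd³) = 1.0706 × 350.56 = 375.3 MPa
Goodman: 1/n_f = τ_a/S_se + τ_m/S_su = 182.11/519 + 375.3/1380 = 0.35088 + 0.27196 = 0.62284
n_f = 1/0.62284 = 1.606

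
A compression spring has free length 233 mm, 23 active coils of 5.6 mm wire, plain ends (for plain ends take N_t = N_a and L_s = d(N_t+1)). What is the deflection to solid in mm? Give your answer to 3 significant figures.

98.6 mm

N_t = 23; L_s = 5.6·24 = 134.4 mm
δ_solid = L₀ − L_s = 233 − 134.4 = 98.6 mm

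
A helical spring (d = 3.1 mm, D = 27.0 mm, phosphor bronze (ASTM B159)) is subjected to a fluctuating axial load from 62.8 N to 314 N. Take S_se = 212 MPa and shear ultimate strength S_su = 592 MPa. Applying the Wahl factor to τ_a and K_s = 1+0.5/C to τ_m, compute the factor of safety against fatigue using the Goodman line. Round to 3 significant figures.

0.421

C = D/d = 27.0/3.1 = 8.7097; K_W = (4C−1)/(4C−4)+0.615/C = 1.1679; K_s = 1+0.5/C = 1.0574
F_a = (F_max−F_min)/2 = 125.6 N; F_m = (F_max+F_min)/2 = 188.4 N
τ_a = K_W·8F_aD/(πd³) = 1.1679 × 289.87 = 338.54 MPa
τ_m = K_s·8F_mD/(πd³) = 1.0574 × 434.81 = 459.77 MPa
Goodman: 1/n_f = τ_a/S_se + τ_m/S_su = 338.54/212 + 459.77/592 = 1.59689 + 0.77664 = 2.3735
n_f = 1/2.3735 = 0.4213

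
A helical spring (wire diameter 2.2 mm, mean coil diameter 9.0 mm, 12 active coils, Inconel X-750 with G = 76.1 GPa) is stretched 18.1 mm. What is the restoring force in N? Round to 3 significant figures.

461 N

k = Gd⁴/(8D³N_a) = (76.1×10³)(2.2⁴)/(8·9.0³·12) = 25.473 N/mm
F = k·δ = 25.473 × 18.1 = 461.06 N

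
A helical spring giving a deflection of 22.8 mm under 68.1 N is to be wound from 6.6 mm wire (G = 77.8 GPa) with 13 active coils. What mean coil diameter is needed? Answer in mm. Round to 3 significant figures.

78.0 mm

Required rate k = F/δ = 68.1/22.8 = 2.9868 N/mm
D = (Gd⁴/(8N_a·k))^(1/3) = (77.8×10³·6.6⁴/(8·13·2.9868))^(1/3)
  = (475236)^(1/3) = 78.0375 mm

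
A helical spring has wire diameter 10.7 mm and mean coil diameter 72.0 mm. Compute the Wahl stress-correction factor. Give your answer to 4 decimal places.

C = D/d = 72.0/10.7 = 6.7290
K_W = (4C−1)/(4C−4) + 0.615/C = 25.916/22.916 + 0.0914 = 1.2223

1.2223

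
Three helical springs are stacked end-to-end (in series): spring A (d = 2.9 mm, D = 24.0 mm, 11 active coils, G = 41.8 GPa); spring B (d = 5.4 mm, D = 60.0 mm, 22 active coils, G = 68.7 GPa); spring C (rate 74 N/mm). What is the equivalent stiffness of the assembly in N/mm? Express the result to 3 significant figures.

k_A = Gd⁴/(8D³N_a) = (41.8×10³)(2.9⁴)/(8·24.0³·11) = 2.4303 N/mm
k_B = Gd⁴/(8D³N_a) = (68.7×10³)(5.4⁴)/(8·60.0³·22) = 1.5366 N/mm
Series: 1/k_eq = 1/2.4303 + 1/1.5366 + 1/74 = 1.0758; k_eq = 0.92956 N/mm

0.930 N/mm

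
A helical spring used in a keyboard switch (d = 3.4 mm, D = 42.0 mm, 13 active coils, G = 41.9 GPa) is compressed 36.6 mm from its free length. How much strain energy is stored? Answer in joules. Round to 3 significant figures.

0.487 J

k = Gd⁴/(8D³N_a) = (41.9×10³)(3.4⁴)/(8·42.0³·13) = 0.72669 N/mm
U = ½kδ² = 0.5 × 0.72669 × 36.6² = 486.72 N·mm = 0.48672 J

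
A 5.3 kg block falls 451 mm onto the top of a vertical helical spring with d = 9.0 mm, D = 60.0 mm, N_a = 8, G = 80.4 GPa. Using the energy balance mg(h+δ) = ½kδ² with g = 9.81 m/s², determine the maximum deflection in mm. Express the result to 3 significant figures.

k = Gd⁴/(8D³N_a) = (80.4×10³)(9.0⁴)/(8·60.0³·8) = 38.159 N/mm
W = mg = 5.3 × 9.81 = 51.993 N
½kδ² − Wδ − Wh = 0 → δ = (W + √(W² + 2kWh))/k
δ = (51.993 + √(2703.3 + 1.78955e+06))/38.159 = (51.993 + 1338.8)/38.159 = 36.446 mm

36.4 mm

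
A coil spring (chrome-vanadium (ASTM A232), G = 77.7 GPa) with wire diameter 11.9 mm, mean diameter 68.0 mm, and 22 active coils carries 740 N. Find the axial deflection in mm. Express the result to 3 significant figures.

26.3 mm

k = Gd⁴/(8D³N_a) = (77.7×10³)(11.9⁴)/(8·68.0³·22) = 28.156 N/mm
δ = F/k = 740 / 28.156 = 26.282 mm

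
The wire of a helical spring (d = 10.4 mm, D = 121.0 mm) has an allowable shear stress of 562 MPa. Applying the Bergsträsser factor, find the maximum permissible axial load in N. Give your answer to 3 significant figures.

C = D/d = 121.0/10.4 = 11.6346
K_B = (4C+2)/(4C−3) = 48.538/43.538 = 1.1148
τ_max = K·8FD/(πd³) → F_max = τ_allow·πd³/(8DK)
F_max = 562·π·10.4³/(8·121.0·1.1148) = 1.986e+06/1079.2 = 1840.3 N

1840 N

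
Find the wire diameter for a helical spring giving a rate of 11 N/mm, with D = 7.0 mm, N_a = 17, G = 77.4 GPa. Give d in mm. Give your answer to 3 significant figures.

d = (8D³N_a·k / G)^(1/4) = (8·7.0³·17·11 / (77.4×10³))^0.25
  = (6.6296)^0.25 = 1.6046 mm

1.60 mm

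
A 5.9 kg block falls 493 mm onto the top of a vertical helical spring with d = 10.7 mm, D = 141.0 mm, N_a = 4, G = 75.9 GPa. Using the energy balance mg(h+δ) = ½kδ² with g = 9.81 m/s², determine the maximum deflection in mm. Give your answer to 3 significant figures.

77.1 mm

k = Gd⁴/(8D³N_a) = (75.9×10³)(10.7⁴)/(8·141.0³·4) = 11.091 N/mm
W = mg = 5.9 × 9.81 = 57.879 N
½kδ² − Wδ − Wh = 0 → δ = (W + √(W² + 2kWh))/k
δ = (57.879 + √(3350 + 632947))/11.091 = (57.879 + 797.68)/11.091 = 77.14 mm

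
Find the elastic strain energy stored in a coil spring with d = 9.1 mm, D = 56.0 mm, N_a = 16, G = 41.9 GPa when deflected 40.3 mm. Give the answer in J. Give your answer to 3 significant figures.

k = Gd⁴/(8D³N_a) = (41.9×10³)(9.1⁴)/(8·56.0³·16) = 12.782 N/mm
U = ½kδ² = 0.5 × 12.782 × 40.3² = 10380 N·mm = 10.38 J

10.4 J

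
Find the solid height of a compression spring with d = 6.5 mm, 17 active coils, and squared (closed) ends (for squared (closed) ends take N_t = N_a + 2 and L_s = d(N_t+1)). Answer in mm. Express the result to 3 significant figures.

squared (closed) ends: N_t = N_a + 2 = 17 + 2 = 19
L_s = d·(N_t+1) = 6.5 × 20 = 130 mm

130 mm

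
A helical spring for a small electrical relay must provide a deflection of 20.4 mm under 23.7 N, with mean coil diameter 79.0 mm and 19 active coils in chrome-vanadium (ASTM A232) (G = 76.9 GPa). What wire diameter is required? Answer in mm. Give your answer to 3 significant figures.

Required rate k = F/δ = 23.7/20.4 = 1.1618 N/mm
d = (8D³N_a·k / G)^(1/4) = (8·79.0³·19·1.1618 / (76.9×10³))^0.25
  = (1132.2)^0.25 = 5.8007 mm

5.80 mm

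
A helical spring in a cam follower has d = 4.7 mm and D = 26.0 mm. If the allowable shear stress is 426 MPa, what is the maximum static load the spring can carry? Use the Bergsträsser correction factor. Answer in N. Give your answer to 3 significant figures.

C = D/d = 26.0/4.7 = 5.5319
K_B = (4C+2)/(4C−3) = 24.128/19.128 = 1.2614
τ_max = K·8FD/(πd³) → F_max = τ_allow·πd³/(8DK)
F_max = 426·π·4.7³/(8·26.0·1.2614) = 1.3895e+05/262.37 = 529.59 N

530 N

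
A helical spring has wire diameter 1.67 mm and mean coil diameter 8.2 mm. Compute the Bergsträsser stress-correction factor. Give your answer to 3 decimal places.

1.300

C = D/d = 8.2/1.67 = 4.9102
K_B = (4C+2)/(4C−3) = 21.641/16.641 = 1.3005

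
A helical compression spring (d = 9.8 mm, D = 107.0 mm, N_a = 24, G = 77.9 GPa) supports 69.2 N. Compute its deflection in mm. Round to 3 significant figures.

22.7 mm

k = Gd⁴/(8D³N_a) = (77.9×10³)(9.8⁴)/(8·107.0³·24) = 3.0548 N/mm
δ = F/k = 69.2 / 3.0548 = 22.653 mm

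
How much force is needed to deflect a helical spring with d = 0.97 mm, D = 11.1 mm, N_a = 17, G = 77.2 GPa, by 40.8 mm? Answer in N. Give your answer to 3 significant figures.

k = Gd⁴/(8D³N_a) = (77.2×10³)(0.97⁴)/(8·11.1³·17) = 0.36745 N/mm
F = k·δ = 0.36745 × 40.8 = 14.992 N

15.0 N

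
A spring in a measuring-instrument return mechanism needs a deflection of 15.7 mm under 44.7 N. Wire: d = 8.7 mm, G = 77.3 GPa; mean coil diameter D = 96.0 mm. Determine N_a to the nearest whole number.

Required rate k = F/δ = 44.7/15.7 = 2.8471 N/mm
N_a = Gd⁴/(8D³k) = (77.3×10³ × 8.7⁴)/(8 × 96.0³ × 2.8471)
    = 4.4285e+08 / 2.01517e+07 = 21.98 → 22 coils

22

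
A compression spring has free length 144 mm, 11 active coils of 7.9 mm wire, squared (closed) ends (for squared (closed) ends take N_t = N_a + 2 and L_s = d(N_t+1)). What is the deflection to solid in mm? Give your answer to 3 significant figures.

N_t = 13; L_s = 7.9·14 = 110.6 mm
δ_solid = L₀ − L_s = 144 − 110.6 = 33.4 mm

33.4 mm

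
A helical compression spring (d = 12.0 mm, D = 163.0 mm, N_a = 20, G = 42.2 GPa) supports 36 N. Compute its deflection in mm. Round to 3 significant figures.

k = Gd⁴/(8D³N_a) = (42.2×10³)(12.0⁴)/(8·163.0³·20) = 1.2629 N/mm
δ = F/k = 36 / 1.2629 = 28.507 mm

28.5 mm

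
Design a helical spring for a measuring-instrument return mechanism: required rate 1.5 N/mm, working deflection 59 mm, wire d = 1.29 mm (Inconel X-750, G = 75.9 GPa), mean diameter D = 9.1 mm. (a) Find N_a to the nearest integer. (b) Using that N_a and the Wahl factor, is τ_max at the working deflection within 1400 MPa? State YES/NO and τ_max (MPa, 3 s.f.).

N_a = Gd⁴/(8D³k) = (75.9×10³)(1.29⁴)/(8·9.1³·1.5) = 23.24 → N_a = 23
Actual rate k = Gd⁴/(8D³·23) = 1.5159 N/mm
Working load F = kδ = 1.5159·59 = 89.436 N
C = 9.1/1.29 = 7.0543; K_W = (4C−1)/(4C−4)+0.615/C = 1.2111
τ_max = K_W·8FD/(πd³) = 1.2111·965.43 = 1169.2 MPa
τ_max ≤ 1400 MPa → acceptable

(a) 23 coils; (b) YES, τ_max = 1170 MPa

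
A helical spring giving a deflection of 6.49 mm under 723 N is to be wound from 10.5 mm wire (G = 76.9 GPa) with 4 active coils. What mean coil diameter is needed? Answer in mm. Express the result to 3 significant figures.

64.0 mm

Required rate k = F/δ = 723/6.49 = 111.4 N/mm
D = (Gd⁴/(8N_a·k))^(1/3) = (76.9×10³·10.5⁴/(8·4·111.4))^(1/3)
  = (262204)^(1/3) = 64.0049 mm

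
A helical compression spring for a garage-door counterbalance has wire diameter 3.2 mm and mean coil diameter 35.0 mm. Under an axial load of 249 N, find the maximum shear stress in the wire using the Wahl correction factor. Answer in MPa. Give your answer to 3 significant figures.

766 MPa

Spring index C = D/d = 35.0/3.2 = 10.9375
K_W = (4C−1)/(4C−4) + 0.615/C = 42.750/39.750 + 0.0562 = 1.1317
τ₀ = 8FD/(πd³) = 8·249·35.0/(π·3.2³) = 69720/102.94 = 677.26 MPa
τ_max = K·τ₀ = 1.1317 × 677.26 = 766.46 MPa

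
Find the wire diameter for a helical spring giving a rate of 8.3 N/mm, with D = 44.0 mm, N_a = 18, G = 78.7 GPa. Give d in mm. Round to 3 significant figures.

6.00 mm

d = (8D³N_a·k / G)^(1/4) = (8·44.0³·18·8.3 / (78.7×10³))^0.25
  = (1293.7)^0.25 = 5.9973 mm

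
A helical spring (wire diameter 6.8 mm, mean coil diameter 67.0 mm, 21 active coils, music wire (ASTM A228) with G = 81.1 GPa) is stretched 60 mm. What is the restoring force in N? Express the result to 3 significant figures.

206 N

k = Gd⁴/(8D³N_a) = (81.1×10³)(6.8⁴)/(8·67.0³·21) = 3.4318 N/mm
F = k·δ = 3.4318 × 60 = 205.91 N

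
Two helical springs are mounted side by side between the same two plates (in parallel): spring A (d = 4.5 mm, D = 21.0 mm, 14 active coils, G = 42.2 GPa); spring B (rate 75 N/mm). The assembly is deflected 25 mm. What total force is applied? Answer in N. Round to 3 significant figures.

k_A = Gd⁴/(8D³N_a) = (42.2×10³)(4.5⁴)/(8·21.0³·14) = 16.683 N/mm
Parallel: k_eq = 16.683 + 75 = 91.683 N/mm
F = k_eq·δ = 91.683·25 = 2292.1 N

2290 N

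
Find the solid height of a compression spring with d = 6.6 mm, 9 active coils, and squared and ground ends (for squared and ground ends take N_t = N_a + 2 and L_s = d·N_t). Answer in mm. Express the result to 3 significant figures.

72.6 mm

squared and ground ends: N_t = N_a + 2 = 9 + 2 = 11
L_s = d·N_t = 6.6 × 11 = 72.6 mm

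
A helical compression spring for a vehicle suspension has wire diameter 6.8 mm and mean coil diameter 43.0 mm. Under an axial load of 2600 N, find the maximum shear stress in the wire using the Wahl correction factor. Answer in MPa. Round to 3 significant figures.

1120 MPa

Spring index C = D/d = 43.0/6.8 = 6.3235
K_W = (4C−1)/(4C−4) + 0.615/C = 24.294/21.294 + 0.0973 = 1.2381
τ₀ = 8FD/(πd³) = 8·2600·43.0/(π·6.8³) = 894400/987.82 = 905.43 MPa
τ_max = K·τ₀ = 1.2381 × 905.43 = 1121 MPa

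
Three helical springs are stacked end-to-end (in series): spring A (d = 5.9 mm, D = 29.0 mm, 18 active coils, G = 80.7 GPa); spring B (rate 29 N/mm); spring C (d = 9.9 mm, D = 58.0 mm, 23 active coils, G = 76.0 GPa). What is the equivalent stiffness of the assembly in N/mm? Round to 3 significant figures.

8.36 N/mm

k_A = Gd⁴/(8D³N_a) = (80.7×10³)(5.9⁴)/(8·29.0³·18) = 27.844 N/mm
k_C = Gd⁴/(8D³N_a) = (76.0×10³)(9.9⁴)/(8·58.0³·23) = 20.335 N/mm
Series: 1/k_eq = 1/27.844 + 1/29 + 1/20.335 = 0.11957; k_eq = 8.3631 N/mm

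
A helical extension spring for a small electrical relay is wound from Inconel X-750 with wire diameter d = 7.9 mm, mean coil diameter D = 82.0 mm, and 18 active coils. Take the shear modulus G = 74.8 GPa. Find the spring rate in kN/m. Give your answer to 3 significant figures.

k = Gd⁴/(8D³N_a) = (74.8×10³ × 7.9⁴) / (8 × 82.0³ × 18)
  = 2.91347e+08 / 7.9397e+07 = 3.6695 N/mm

3.67 kN/m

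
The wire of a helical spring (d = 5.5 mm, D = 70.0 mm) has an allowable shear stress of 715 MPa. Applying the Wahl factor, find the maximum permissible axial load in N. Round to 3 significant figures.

C = D/d = 70.0/5.5 = 12.7273
K_W = (4C−1)/(4C−4) + 0.615/C = 49.909/46.909 + 0.0483 = 1.1123
τ_max = K·8FD/(πd³) → F_max = τ_allow·πd³/(8DK)
F_max = 715·π·5.5³/(8·70.0·1.1123) = 3.7372e+05/622.87 = 599.99 N

600 N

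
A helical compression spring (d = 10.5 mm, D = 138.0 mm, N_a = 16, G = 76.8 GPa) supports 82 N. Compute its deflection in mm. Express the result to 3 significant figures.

29.5 mm

k = Gd⁴/(8D³N_a) = (76.8×10³)(10.5⁴)/(8·138.0³·16) = 2.7751 N/mm
δ = F/k = 82 / 2.7751 = 29.549 mm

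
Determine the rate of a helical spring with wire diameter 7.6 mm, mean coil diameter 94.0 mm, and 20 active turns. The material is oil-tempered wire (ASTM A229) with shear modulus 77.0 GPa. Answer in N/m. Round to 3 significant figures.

k = Gd⁴/(8D³N_a) = (77.0×10³ × 7.6⁴) / (8 × 94.0³ × 20)
  = 2.56889e+08 / 1.32893e+08 = 1.933 N/mm = 1933 N/m

1930 N/m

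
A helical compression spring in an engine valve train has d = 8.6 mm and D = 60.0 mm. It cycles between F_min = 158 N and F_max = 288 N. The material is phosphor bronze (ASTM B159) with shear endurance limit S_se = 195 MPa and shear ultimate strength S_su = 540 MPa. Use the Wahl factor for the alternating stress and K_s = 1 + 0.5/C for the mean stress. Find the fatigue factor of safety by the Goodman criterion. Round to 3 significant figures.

4.91

C = D/d = 60.0/8.6 = 6.9767; K_W = (4C−1)/(4C−4)+0.615/C = 1.2136; K_s = 1+0.5/C = 1.0717
F_a = (F_max−F_min)/2 = 65 N; F_m = (F_max+F_min)/2 = 223 N
τ_a = K_W·8F_aD/(πd³) = 1.2136 × 15.614 = 18.95 MPa
τ_m = K_s·8F_mD/(πd³) = 1.0717 × 53.567 = 57.406 MPa
Goodman: 1/n_f = τ_a/S_se + τ_m/S_su = 18.95/195 + 57.406/540 = 0.09718 + 0.10631 = 0.20349
n_f = 1/0.20349 = 4.914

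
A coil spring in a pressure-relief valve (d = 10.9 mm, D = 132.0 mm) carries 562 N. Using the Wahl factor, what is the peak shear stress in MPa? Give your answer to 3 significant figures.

163 MPa

Spring index C = D/d = 132.0/10.9 = 12.1101
K_W = (4C−1)/(4C−4) + 0.615/C = 47.440/44.440 + 0.0508 = 1.1183
τ₀ = 8FD/(πd³) = 8·562·132.0/(π·10.9³) = 593472/4068.5 = 145.87 MPa
τ_max = K·τ₀ = 1.1183 × 145.87 = 163.13 MPa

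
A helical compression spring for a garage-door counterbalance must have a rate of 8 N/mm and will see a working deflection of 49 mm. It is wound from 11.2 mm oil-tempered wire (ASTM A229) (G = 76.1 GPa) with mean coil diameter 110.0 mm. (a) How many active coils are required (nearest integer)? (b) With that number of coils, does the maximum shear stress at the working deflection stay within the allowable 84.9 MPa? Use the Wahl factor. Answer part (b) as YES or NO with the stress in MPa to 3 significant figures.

N_a = Gd⁴/(8D³k) = (76.1×10³)(11.2⁴)/(8·110.0³·8) = 14.06 → N_a = 14
Actual rate k = Gd⁴/(8D³·14) = 8.0327 N/mm
Working load F = kδ = 8.0327·49 = 393.6 N
C = 110.0/11.2 = 9.8214; K_W = (4C−1)/(4C−4)+0.615/C = 1.1476
τ_max = K_W·8FD/(πd³) = 1.1476·78.476 = 90.062 MPa
τ_max > 84.9 MPa → exceeds allowable

(a) 14 coils; (b) NO, τ_max = 90.1 MPa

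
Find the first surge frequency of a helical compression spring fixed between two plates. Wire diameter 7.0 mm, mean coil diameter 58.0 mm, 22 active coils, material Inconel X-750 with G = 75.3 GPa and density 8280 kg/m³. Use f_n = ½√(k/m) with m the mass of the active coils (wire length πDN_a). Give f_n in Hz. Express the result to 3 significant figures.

k = Gd⁴/(8D³N_a) = (75.3×10³)(7.0⁴)/(8·58.0³·22) = 5.2649 N/mm = 5264.9 N/m
Wire length L = πDN_a = π·58.0·22 = 4008.7 mm
m = ρ·(πd²/4)·L = 8280 × 38.485×10⁻⁶ m² × 4.0087 m = 1.2774 kg
f_n = ½√(k/m) = 0.5·√(5264.9/1.2774) = 0.5·√(4121.7) = 32.1 Hz

32.1 Hz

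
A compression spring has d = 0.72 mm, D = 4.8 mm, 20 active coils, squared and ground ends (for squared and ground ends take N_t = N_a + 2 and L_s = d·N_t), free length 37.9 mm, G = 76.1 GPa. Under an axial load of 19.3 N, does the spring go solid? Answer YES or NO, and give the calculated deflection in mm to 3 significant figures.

NO, δ = 16.7 mm

k = Gd⁴/(8D³N_a) = (76.1×10³)(0.72⁴)/(8·4.8³·20) = 1.1558 N/mm
N_t = 22; L_s = 0.72·22 = 15.84 mm; δ_solid = L₀ − L_s = 37.9 − 15.84 = 22.06 mm
δ = F/k = 19.3/1.1558 = 16.699 mm
δ < δ_solid → spring does not go solid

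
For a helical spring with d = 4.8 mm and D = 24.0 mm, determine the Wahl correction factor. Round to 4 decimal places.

C = D/d = 24.0/4.8 = 5.0000
K_W = (4C−1)/(4C−4) + 0.615/C = 19.000/16.000 + 0.1230 = 1.3105

1.3105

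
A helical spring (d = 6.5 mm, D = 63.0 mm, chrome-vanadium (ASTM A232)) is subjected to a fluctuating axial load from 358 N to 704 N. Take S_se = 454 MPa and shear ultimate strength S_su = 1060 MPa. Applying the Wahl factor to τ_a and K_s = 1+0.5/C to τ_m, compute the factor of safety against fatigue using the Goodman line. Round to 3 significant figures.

1.77

C = D/d = 63.0/6.5 = 9.6923; K_W = (4C−1)/(4C−4)+0.615/C = 1.1497; K_s = 1+0.5/C = 1.0516
F_a = (F_max−F_min)/2 = 173 N; F_m = (F_max+F_min)/2 = 531 N
τ_a = K_W·8F_aD/(πd³) = 1.1497 × 101.06 = 116.19 MPa
τ_m = K_s·8F_mD/(πd³) = 1.0516 × 310.2 = 326.2 MPa
Goodman: 1/n_f = τ_a/S_se + τ_m/S_su = 116.19/454 + 326.2/1060 = 0.25593 + 0.30773 = 0.56367
n_f = 1/0.56367 = 1.774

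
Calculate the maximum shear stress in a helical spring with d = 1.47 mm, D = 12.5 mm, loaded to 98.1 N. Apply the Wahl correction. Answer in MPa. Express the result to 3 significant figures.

Spring index C = D/d = 12.5/1.47 = 8.5034
K_W = (4C−1)/(4C−4) + 0.615/C = 33.014/30.014 + 0.0723 = 1.1723
τ₀ = 8FD/(πd³) = 8·98.1·12.5/(π·1.47³) = 9810/9.9793 = 983.03 MPa
τ_max = K·τ₀ = 1.1723 × 983.03 = 1152.4 MPa

1150 MPa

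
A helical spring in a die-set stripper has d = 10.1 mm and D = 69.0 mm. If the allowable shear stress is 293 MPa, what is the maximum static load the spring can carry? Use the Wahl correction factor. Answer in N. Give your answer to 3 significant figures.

C = D/d = 69.0/10.1 = 6.8317
K_W = (4C−1)/(4C−4) + 0.615/C = 26.327/23.327 + 0.0900 = 1.2186
τ_max = K·8FD/(πd³) → F_max = τ_allow·πd³/(8DK)
F_max = 293·π·10.1³/(8·69.0·1.2186) = 9.4838e+05/672.68 = 1409.8 N

1410 N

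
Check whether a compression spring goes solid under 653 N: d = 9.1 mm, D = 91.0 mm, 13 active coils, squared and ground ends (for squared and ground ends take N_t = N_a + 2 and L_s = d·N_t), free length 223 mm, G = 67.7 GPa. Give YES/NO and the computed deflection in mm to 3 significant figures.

YES, δ = 110 mm

k = Gd⁴/(8D³N_a) = (67.7×10³)(9.1⁴)/(8·91.0³·13) = 5.9237 N/mm
N_t = 15; L_s = 9.1·15 = 136.5 mm; δ_solid = L₀ − L_s = 223 − 136.5 = 86.5 mm
δ = F/k = 653/5.9237 = 110.23 mm
δ ≥ δ_solid → spring goes solid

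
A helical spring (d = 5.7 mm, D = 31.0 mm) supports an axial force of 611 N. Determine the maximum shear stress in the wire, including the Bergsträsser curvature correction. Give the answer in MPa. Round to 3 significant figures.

Spring index C = D/d = 31.0/5.7 = 5.4386
K_B = (4C+2)/(4C−3) = 23.754/18.754 = 1.2666
τ₀ = 8FD/(πd³) = 8·611·31.0/(π·5.7³) = 151528/581.8 = 260.45 MPa
τ_max = K·τ₀ = 1.2666 × 260.45 = 329.88 MPa

330 MPa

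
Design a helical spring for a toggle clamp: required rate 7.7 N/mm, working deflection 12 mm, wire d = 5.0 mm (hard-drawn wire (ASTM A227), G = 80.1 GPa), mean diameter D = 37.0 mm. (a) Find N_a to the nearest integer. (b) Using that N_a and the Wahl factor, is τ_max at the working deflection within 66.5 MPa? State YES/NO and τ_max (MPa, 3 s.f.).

(a) 16 coils; (b) NO, τ_max = 83.8 MPa

N_a = Gd⁴/(8D³k) = (80.1×10³)(5.0⁴)/(8·37.0³·7.7) = 16.04 → N_a = 16
Actual rate k = Gd⁴/(8D³·16) = 7.7214 N/mm
Working load F = kδ = 7.7214·12 = 92.657 N
C = 37.0/5.0 = 7.4000; K_W = (4C−1)/(4C−4)+0.615/C = 1.2003
τ_max = K_W·8FD/(πd³) = 1.2003·69.841 = 83.83 MPa
τ_max > 66.5 MPa → exceeds allowable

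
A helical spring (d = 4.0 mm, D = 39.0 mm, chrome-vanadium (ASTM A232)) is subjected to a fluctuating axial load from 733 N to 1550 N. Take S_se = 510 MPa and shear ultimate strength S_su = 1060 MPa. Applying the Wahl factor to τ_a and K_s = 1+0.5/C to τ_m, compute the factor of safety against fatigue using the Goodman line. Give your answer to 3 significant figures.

C = D/d = 39.0/4.0 = 9.7500; K_W = (4C−1)/(4C−4)+0.615/C = 1.1488; K_s = 1+0.5/C = 1.0513
F_a = (F_max−F_min)/2 = 408.5 N; F_m = (F_max+F_min)/2 = 1141.5 N
τ_a = K_W·8F_aD/(πd³) = 1.1488 × 633.89 = 728.21 MPa
τ_m = K_s·8F_mD/(πd³) = 1.0513 × 1771.3 = 1862.2 MPa
Goodman: 1/n_f = τ_a/S_se + τ_m/S_su = 728.21/510 + 1862.2/1060 = 1.42787 + 1.75677 = 3.1846
n_f = 1/3.1846 = 0.314

0.314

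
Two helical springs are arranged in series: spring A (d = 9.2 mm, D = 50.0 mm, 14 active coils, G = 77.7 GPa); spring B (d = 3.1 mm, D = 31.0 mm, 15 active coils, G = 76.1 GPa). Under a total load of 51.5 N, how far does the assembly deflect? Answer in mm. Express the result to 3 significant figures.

k_A = Gd⁴/(8D³N_a) = (77.7×10³)(9.2⁴)/(8·50.0³·14) = 39.76 N/mm
k_B = Gd⁴/(8D³N_a) = (76.1×10³)(3.1⁴)/(8·31.0³·15) = 1.9659 N/mm
Series: 1/k_eq = 1/39.76 + 1/1.9659 = 0.53382; k_eq = 1.8733 N/mm
δ = F/k_eq = 51.5/1.8733 = 27.492 mm

27.5 mm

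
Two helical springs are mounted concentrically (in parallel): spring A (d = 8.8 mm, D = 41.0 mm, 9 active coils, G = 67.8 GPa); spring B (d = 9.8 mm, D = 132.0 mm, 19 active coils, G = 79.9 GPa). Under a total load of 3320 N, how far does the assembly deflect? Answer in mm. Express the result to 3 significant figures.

k_A = Gd⁴/(8D³N_a) = (67.8×10³)(8.8⁴)/(8·41.0³·9) = 81.936 N/mm
k_B = Gd⁴/(8D³N_a) = (79.9×10³)(9.8⁴)/(8·132.0³·19) = 2.1081 N/mm
Parallel: k_eq = 81.936 + 2.1081 = 84.044 N/mm
δ = F/k_eq = 3320/84.044 = 39.503 mm

39.5 mm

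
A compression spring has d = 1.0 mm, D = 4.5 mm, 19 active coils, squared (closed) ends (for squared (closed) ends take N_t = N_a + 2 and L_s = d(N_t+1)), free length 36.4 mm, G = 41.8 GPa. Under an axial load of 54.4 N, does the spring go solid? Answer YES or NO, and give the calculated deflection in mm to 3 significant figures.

YES, δ = 18.0 mm

k = Gd⁴/(8D³N_a) = (41.8×10³)(1.0⁴)/(8·4.5³·19) = 3.0178 N/mm
N_t = 21; L_s = 1.0·22 = 22 mm; δ_solid = L₀ − L_s = 36.4 − 22 = 14.4 mm
δ = F/k = 54.4/3.0178 = 18.026 mm
δ ≥ δ_solid → spring goes solid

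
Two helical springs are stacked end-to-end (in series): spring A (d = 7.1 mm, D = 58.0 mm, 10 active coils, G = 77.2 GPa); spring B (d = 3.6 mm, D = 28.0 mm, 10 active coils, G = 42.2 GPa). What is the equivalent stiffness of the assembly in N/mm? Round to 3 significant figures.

3.06 N/mm

k_A = Gd⁴/(8D³N_a) = (77.2×10³)(7.1⁴)/(8·58.0³·10) = 12.568 N/mm
k_B = Gd⁴/(8D³N_a) = (42.2×10³)(3.6⁴)/(8·28.0³·10) = 4.0361 N/mm
Series: 1/k_eq = 1/12.568 + 1/4.0361 = 0.32733; k_eq = 3.055 N/mm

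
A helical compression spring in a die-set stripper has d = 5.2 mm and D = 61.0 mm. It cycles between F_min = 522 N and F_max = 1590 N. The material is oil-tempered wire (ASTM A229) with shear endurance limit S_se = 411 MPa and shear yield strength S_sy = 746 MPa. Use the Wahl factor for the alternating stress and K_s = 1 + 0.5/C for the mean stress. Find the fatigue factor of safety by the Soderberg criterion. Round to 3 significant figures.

C = D/d = 61.0/5.2 = 11.7308; K_W = (4C−1)/(4C−4)+0.615/C = 1.1223; K_s = 1+0.5/C = 1.0426
F_a = (F_max−F_min)/2 = 534 N; F_m = (F_max+F_min)/2 = 1056 N
τ_a = K_W·8F_aD/(πd³) = 1.1223 × 589.93 = 662.09 MPa
τ_m = K_s·8F_mD/(πd³) = 1.0426 × 1166.6 = 1216.3 MPa
Soderberg: 1/n_f = τ_a/S_se + τ_m/S_sy = 662.09/411 + 1216.3/746 = 1.61093 + 1.63047 = 3.2414
n_f = 1/3.2414 = 0.3085

0.309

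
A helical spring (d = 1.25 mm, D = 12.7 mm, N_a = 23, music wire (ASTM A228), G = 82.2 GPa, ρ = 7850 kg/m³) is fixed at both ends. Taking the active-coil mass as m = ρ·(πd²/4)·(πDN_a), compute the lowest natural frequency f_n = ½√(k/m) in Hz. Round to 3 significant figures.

k = Gd⁴/(8D³N_a) = (82.2×10³)(1.25⁴)/(8·12.7³·23) = 0.53245 N/mm = 532.45 N/m
Wire length L = πDN_a = π·12.7·23 = 917.66 mm
m = ρ·(πd²/4)·L = 7850 × 1.2272×10⁻⁶ m² × 0.91766 m = 0.0088402 kg
f_n = ½√(k/m) = 0.5·√(532.45/0.0088402) = 0.5·√(60231) = 122.71 Hz

123 Hz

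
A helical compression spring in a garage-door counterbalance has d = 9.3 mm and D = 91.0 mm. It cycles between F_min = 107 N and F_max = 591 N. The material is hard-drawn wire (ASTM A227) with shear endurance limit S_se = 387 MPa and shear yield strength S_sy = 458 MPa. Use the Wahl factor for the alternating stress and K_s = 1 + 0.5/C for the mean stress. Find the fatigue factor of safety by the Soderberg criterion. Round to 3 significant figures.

C = D/d = 91.0/9.3 = 9.7849; K_W = (4C−1)/(4C−4)+0.615/C = 1.1482; K_s = 1+0.5/C = 1.0511
F_a = (F_max−F_min)/2 = 242 N; F_m = (F_max+F_min)/2 = 349 N
τ_a = K_W·8F_aD/(πd³) = 1.1482 × 69.718 = 80.053 MPa
τ_m = K_s·8F_mD/(πd³) = 1.0511 × 100.54 = 105.68 MPa
Soderberg: 1/n_f = τ_a/S_se + τ_m/S_sy = 80.053/387 + 105.68/458 = 0.20685 + 0.23075 = 0.4376
n_f = 1/0.4376 = 2.285

2.29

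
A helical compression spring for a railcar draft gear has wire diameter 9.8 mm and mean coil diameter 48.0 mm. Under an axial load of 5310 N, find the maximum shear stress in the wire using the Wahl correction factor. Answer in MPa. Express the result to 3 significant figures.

Spring index C = D/d = 48.0/9.8 = 4.8980
K_W = (4C−1)/(4C−4) + 0.615/C = 18.592/15.592 + 0.1256 = 1.3180
τ₀ = 8FD/(πd³) = 8·5310·48.0/(π·9.8³) = 2.03904e+06/2956.8 = 689.6 MPa
τ_max = K·τ₀ = 1.3180 × 689.6 = 908.87 MPa

909 MPa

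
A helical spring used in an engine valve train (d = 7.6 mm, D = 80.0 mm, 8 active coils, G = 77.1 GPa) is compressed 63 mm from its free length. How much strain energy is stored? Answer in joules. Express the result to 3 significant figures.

15.6 J

k = Gd⁴/(8D³N_a) = (77.1×10³)(7.6⁴)/(8·80.0³·8) = 7.8498 N/mm
U = ½kδ² = 0.5 × 7.8498 × 63² = 15578 N·mm = 15.578 J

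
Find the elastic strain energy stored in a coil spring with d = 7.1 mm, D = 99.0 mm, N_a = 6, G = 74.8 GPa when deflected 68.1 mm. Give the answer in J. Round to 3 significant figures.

9.46 J

k = Gd⁴/(8D³N_a) = (74.8×10³)(7.1⁴)/(8·99.0³·6) = 4.0812 N/mm
U = ½kδ² = 0.5 × 4.0812 × 68.1² = 9463.5 N·mm = 9.4635 J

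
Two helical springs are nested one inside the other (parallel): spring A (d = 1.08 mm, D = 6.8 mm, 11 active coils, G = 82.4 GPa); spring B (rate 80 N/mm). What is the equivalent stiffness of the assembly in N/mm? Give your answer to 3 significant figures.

k_A = Gd⁴/(8D³N_a) = (82.4×10³)(1.08⁴)/(8·6.8³·11) = 4.0515 N/mm
Parallel: k_eq = 4.0515 + 80 = 84.051 N/mm

84.1 N/mm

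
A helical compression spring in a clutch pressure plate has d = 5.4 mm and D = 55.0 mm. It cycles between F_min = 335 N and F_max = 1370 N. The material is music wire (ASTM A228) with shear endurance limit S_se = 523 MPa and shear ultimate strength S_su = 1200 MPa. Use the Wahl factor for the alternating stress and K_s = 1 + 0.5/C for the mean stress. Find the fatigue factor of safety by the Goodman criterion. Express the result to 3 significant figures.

0.600

C = D/d = 55.0/5.4 = 10.1852; K_W = (4C−1)/(4C−4)+0.615/C = 1.1420; K_s = 1+0.5/C = 1.0491
F_a = (F_max−F_min)/2 = 517.5 N; F_m = (F_max+F_min)/2 = 852.5 N
τ_a = K_W·8F_aD/(πd³) = 1.1420 × 460.29 = 525.67 MPa
τ_m = K_s·8F_mD/(πd³) = 1.0491 × 758.26 = 795.48 MPa
Goodman: 1/n_f = τ_a/S_se + τ_m/S_su = 525.67/523 + 795.48/1200 = 1.00510 + 0.66290 = 1.668
n_f = 1/1.668 = 0.5995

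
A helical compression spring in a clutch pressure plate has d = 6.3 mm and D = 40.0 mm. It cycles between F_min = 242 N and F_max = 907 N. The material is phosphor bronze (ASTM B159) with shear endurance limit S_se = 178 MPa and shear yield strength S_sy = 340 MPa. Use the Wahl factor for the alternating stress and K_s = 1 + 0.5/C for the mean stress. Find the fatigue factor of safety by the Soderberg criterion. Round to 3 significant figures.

C = D/d = 40.0/6.3 = 6.3492; K_W = (4C−1)/(4C−4)+0.615/C = 1.2371; K_s = 1+0.5/C = 1.0787
F_a = (F_max−F_min)/2 = 332.5 N; F_m = (F_max+F_min)/2 = 574.5 N
τ_a = K_W·8F_aD/(πd³) = 1.2371 × 135.45 = 167.56 MPa
τ_m = K_s·8F_mD/(πd³) = 1.0787 × 234.03 = 252.46 MPa
Soderberg: 1/n_f = τ_a/S_se + τ_m/S_sy = 167.56/178 + 252.46/340 = 0.94134 + 0.74252 = 1.6839
n_f = 1/1.6839 = 0.5939

0.594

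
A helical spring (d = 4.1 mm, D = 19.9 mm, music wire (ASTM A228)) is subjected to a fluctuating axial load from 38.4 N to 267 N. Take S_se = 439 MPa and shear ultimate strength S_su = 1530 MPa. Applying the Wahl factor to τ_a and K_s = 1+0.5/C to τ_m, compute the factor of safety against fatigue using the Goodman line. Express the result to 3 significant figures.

2.99

C = D/d = 19.9/4.1 = 4.8537; K_W = (4C−1)/(4C−4)+0.615/C = 1.3213; K_s = 1+0.5/C = 1.1030
F_a = (F_max−F_min)/2 = 114.3 N; F_m = (F_max+F_min)/2 = 152.7 N
τ_a = K_W·8F_aD/(πd³) = 1.3213 × 84.04 = 111.04 MPa
τ_m = K_s·8F_mD/(πd³) = 1.1030 × 112.27 = 123.84 MPa
Goodman: 1/n_f = τ_a/S_se + τ_m/S_su = 111.04/439 + 123.84/1530 = 0.25295 + 0.08094 = 0.33389
n_f = 1/0.33389 = 2.995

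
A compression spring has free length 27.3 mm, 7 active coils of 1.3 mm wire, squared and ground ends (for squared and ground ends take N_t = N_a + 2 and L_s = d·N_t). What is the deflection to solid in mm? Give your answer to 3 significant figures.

N_t = 9; L_s = 1.3·9 = 11.7 mm
δ_solid = L₀ − L_s = 27.3 − 11.7 = 15.6 mm

15.6 mm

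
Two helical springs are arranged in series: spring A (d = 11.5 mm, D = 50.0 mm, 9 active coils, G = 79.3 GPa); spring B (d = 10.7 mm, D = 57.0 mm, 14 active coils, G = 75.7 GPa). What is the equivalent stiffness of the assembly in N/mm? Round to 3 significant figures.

k_A = Gd⁴/(8D³N_a) = (79.3×10³)(11.5⁴)/(8·50.0³·9) = 154.11 N/mm
k_B = Gd⁴/(8D³N_a) = (75.7×10³)(10.7⁴)/(8·57.0³·14) = 47.84 N/mm
Series: 1/k_eq = 1/154.11 + 1/47.84 = 0.027392; k_eq = 36.507 N/mm

36.5 N/mm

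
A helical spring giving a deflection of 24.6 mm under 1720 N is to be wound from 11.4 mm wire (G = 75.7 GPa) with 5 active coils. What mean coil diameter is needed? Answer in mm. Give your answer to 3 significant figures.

Required rate k = F/δ = 1720/24.6 = 69.919 N/mm
D = (Gd⁴/(8N_a·k))^(1/3) = (75.7×10³·11.4⁴/(8·5·69.919))^(1/3)
  = (457153)^(1/3) = 77.0349 mm

77.0 mm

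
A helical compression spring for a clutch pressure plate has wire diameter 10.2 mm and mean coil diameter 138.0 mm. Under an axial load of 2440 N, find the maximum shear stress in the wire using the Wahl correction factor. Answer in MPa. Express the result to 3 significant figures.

893 MPa

Spring index C = D/d = 138.0/10.2 = 13.5294
K_W = (4C−1)/(4C−4) + 0.615/C = 53.118/50.118 + 0.0455 = 1.1053
τ₀ = 8FD/(πd³) = 8·2440·138.0/(π·10.2³) = 2.69376e+06/3333.9 = 807.99 MPa
τ_max = K·τ₀ = 1.1053 × 807.99 = 893.09 MPa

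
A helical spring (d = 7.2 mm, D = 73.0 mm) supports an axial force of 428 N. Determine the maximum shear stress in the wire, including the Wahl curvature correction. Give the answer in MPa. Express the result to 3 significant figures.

Spring index C = D/d = 73.0/7.2 = 10.1389
K_W = (4C−1)/(4C−4) + 0.615/C = 39.556/36.556 + 0.0607 = 1.1427
τ₀ = 8FD/(πd³) = 8·428·73.0/(π·7.2³) = 249952/1172.6 = 213.16 MPa
τ_max = K·τ₀ = 1.1427 × 213.16 = 243.59 MPa

244 MPa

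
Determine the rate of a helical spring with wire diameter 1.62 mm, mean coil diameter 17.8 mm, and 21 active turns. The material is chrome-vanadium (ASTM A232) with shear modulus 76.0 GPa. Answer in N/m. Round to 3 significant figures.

552 N/m

k = Gd⁴/(8D³N_a) = (76.0×10³ × 1.62⁴) / (8 × 17.8³ × 21)
  = 523448 / 947478 = 0.55246 N/mm = 552.46 N/m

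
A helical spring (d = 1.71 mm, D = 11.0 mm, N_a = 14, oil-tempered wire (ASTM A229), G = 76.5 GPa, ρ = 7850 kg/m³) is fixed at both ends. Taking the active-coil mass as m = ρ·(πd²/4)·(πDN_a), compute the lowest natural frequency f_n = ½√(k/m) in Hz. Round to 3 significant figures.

k = Gd⁴/(8D³N_a) = (76.5×10³)(1.71⁴)/(8·11.0³·14) = 4.3878 N/mm = 4387.8 N/m
Wire length L = πDN_a = π·11.0·14 = 483.81 mm
m = ρ·(πd²/4)·L = 7850 × 2.2966×10⁻⁶ m² × 0.48381 m = 0.0087221 kg
f_n = ½√(k/m) = 0.5·√(4387.8/0.0087221) = 0.5·√(5.0307e+05) = 354.64 Hz

355 Hz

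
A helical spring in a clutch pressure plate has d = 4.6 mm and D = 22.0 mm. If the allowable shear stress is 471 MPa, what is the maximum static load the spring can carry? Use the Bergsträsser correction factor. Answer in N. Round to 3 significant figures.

625 N

C = D/d = 22.0/4.6 = 4.7826
K_B = (4C+2)/(4C−3) = 21.130/16.130 = 1.3100
τ_max = K·8FD/(πd³) → F_max = τ_allow·πd³/(8DK)
F_max = 471·π·4.6³/(8·22.0·1.3100) = 1.4403e+05/230.56 = 624.7 N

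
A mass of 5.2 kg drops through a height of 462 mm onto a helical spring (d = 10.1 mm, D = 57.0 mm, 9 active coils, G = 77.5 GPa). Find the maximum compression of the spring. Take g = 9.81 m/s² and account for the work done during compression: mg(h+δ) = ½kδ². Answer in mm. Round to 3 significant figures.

28.8 mm

k = Gd⁴/(8D³N_a) = (77.5×10³)(10.1⁴)/(8·57.0³·9) = 60.483 N/mm
W = mg = 5.2 × 9.81 = 51.012 N
½kδ² − Wδ − Wh = 0 → δ = (W + √(W² + 2kWh))/k
δ = (51.012 + √(2602.2 + 2.85085e+06))/60.483 = (51.012 + 1689.2)/60.483 = 28.772 mm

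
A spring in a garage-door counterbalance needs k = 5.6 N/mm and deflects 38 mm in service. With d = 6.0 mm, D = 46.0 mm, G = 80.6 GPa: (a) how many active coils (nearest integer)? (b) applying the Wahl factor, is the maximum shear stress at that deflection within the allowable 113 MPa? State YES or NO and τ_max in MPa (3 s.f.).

N_a = Gd⁴/(8D³k) = (80.6×10³)(6.0⁴)/(8·46.0³·5.6) = 23.95 → N_a = 24
Actual rate k = Gd⁴/(8D³·24) = 5.5894 N/mm
Working load F = kδ = 5.5894·38 = 212.4 N
C = 46.0/6.0 = 7.6667; K_W = (4C−1)/(4C−4)+0.615/C = 1.1927
τ_max = K_W·8FD/(πd³) = 1.1927·115.18 = 137.38 MPa
τ_max > 113 MPa → exceeds allowable

(a) 24 coils; (b) NO, τ_max = 137 MPa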